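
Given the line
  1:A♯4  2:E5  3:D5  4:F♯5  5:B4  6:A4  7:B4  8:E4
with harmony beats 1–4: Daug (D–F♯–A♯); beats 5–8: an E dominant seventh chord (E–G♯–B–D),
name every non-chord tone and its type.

The harmony at that moment is D augmented triad (D, F♯, A♯); E5 is not a chord tone.
It is approached by leap up from A♯4 and left by step down to D5.
Leap in, step out — an appoggiatura.
The harmony at that moment is E dominant seventh chord (E, G♯, B, D); A4 is not a chord tone.
It is approached by step down from B4 and left by step up to B4.
Step away and step back to the same note — a neighbor tone (lower neighbor).

E5 (beat 2) — appoggiatura; A4 (beat 6) — neighbor tone.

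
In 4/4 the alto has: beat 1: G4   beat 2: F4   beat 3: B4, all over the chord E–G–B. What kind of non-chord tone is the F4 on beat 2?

The harmony at that moment is E minor triad (E, G, B); F4 is not a chord tone.
It is approached by step down from G4 and left by leap up to B4.
Step in, leap out, on a weak beat — an escape tone.

Escape tone.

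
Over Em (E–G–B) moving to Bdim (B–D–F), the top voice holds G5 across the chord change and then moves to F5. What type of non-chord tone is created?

The harmony at that moment is B diminished triad (B, D, F); G5 is not a chord tone.
It is held over (the same pitch as the preceding G5) and left by step down to F5.
Held over from the previous chord and resolving down by step — a suspension.

G5 is a suspension.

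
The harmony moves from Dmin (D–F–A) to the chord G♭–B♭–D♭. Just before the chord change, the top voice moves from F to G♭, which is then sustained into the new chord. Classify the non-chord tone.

The harmony at that moment is D minor triad (D, F, A); G♭ is not a chord tone.
It is approached by step up from F and then sustained as the same pitch into the next harmony.
Arriving early and becoming a chord tone when the harmony changes — an anticipation.

G♭ is an anticipation.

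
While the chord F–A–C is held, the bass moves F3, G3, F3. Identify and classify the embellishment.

The harmony at that moment is F major triad (F, A, C); G3 is not a chord tone.
It is approached by step up from F3 and left by step down to F3.
Step away and step back to the same note — a neighbor tone (upper neighbor).

G3 is a neighbor tone.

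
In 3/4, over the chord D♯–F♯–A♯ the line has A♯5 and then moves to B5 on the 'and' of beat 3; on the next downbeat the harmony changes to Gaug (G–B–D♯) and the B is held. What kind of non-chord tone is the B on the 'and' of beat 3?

The harmony at that moment is D♯ minor triad (D♯, F♯, A♯); B5 is not a chord tone.
It is approached by step up from A♯5 and then sustained as the same pitch into the next harmony.
Arriving early and becoming a chord tone when the harmony changes — an anticipation.

Anticipation.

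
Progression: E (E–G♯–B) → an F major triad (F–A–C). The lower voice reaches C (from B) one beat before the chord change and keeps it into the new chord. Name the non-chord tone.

The harmony at that moment is E major triad (E, G♯, B); C is not a chord tone.
It is approached by step up from B and then sustained as the same pitch into the next harmony.
Arriving early and becoming a chord tone when the harmony changes — an anticipation.

C is an anticipation.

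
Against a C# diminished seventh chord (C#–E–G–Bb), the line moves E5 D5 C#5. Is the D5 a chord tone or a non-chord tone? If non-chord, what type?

Non-chord tone — a passing tone.

The harmony at that moment is C# diminished seventh chord (C#, E, G, Bb); D5 is not a chord tone.
It is approached by step down from E5 and left by step down to C#5.
Step in, step out in the same direction — a passing tone.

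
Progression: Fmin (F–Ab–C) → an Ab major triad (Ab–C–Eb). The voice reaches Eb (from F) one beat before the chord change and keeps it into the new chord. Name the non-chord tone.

The harmony at that moment is F minor triad (F, Ab, C); Eb is not a chord tone.
It is approached by step down from F and then sustained as the same pitch into the next harmony.
Arriving early and becoming a chord tone when the harmony changes — an anticipation.

Eb is an anticipation.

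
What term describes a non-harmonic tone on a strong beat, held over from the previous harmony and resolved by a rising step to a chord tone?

Approach: by preparation — the pitch is first a chord tone, then held (tied or repeated) while the harmony changes under it. Departure: up by step. Metric position: strong.
A prepared dissonance that resolves upward by step — a retardation. (The same figure resolving downward would be a suspension.)

Retardation.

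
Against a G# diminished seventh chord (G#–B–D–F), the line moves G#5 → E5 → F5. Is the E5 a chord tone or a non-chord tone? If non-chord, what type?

The harmony at that moment is G# diminished seventh chord (G#, B, D, F); E5 is not a chord tone.
It is approached by leap down from G#5 and left by step up to F5.
Leap in, step out — an appoggiatura.

Non-chord tone — an appoggiatura.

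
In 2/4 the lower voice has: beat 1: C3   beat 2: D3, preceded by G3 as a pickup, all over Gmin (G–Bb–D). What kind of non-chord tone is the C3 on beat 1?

Appoggiatura.

The harmony at that moment is G minor triad (G, Bb, D); C3 is not a chord tone.
It is approached by leap down from G3 and left by step up to D3.
Leap in, step out, metrically accented — an appoggiatura.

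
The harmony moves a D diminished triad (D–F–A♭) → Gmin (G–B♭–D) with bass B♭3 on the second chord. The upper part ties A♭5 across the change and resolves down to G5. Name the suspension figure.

At the second chord the bass is B♭3. The suspended A♭5 lies a seventh above the bass; after resolving down by step to G5, the interval above the bass becomes a sixth.
Suspension figures are named by those two intervals: 7–6.

7–6 suspension.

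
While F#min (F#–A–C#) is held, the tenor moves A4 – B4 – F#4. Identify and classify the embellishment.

The harmony at that moment is F# minor triad (F#, A, C#); B4 is not a chord tone.
It is approached by step up from A4 and left by leap down to F#4.
Step in, leap out — an escape tone.

B4 is an escape tone.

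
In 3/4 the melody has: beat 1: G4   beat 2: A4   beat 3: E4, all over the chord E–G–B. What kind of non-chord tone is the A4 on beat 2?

Escape tone.

The harmony at that moment is E minor triad (E, G, B); A4 is not a chord tone.
It is approached by step up from G4 and left by leap down to E4.
Step in, leap out, on a weak beat — an escape tone.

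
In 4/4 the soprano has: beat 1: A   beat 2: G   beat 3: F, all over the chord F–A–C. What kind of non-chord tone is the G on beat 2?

The harmony at that moment is F major triad (F, A, C); G is not a chord tone.
It is approached by step down from A and left by step down to F.
Step in, step out in the same direction — a passing tone.

Passing tone.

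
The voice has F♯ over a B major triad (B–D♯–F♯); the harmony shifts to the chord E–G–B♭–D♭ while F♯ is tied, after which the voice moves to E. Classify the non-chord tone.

F♯ is a suspension.

The harmony at that moment is E diminished seventh chord (E, G, B♭, D♭); F♯ is not a chord tone.
It is held over (the same pitch as the preceding F♯) and left by step down to E.
Held over from the previous chord and resolving down by step — a suspension.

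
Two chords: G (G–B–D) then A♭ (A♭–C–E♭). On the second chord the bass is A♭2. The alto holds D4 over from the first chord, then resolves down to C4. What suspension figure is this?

4–3 suspension.

At the second chord the bass is A♭2. The suspended D4 lies a fourth above the bass; after resolving down by step to C4, the interval above the bass becomes a third.
Suspension figures are named by those two intervals: 4–3.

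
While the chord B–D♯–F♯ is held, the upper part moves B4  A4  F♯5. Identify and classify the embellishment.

The harmony at that moment is B major triad (B, D♯, F♯); A4 is not a chord tone.
It is approached by step down from B4 and left by leap up to F♯5.
Step in, leap out — an escape tone.

A4 is an escape tone.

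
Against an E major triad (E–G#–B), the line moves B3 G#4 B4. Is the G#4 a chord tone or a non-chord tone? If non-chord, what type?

E major triad contains E, G#, B; G# is the third, so it is a chord tone.

Chord tone (the third of E major triad).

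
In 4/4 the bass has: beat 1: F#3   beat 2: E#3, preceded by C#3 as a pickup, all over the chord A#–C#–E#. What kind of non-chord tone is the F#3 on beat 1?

The harmony at that moment is A# minor triad (A#, C#, E#); F#3 is not a chord tone.
It is approached by leap up from C#3 and left by step down to E#3.
Leap in, step out, metrically accented — an appoggiatura.

Appoggiatura.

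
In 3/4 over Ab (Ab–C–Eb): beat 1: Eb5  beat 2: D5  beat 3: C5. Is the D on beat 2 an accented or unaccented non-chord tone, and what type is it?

The harmony at that moment is Ab major triad (Ab, C, Eb); D5 is not a chord tone.
It is approached by step down from Eb5 and left by step down to C5.
Step in, step out in the same direction — a passing tone.
It falls on a weak beat, so it is unaccented.

Unaccented passing tone.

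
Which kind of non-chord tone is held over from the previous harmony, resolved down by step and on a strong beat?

Suspension.

Approach: by preparation — the pitch is first a chord tone, then held (tied or repeated) while the harmony changes under it. Departure: down by step. Metric position: strong.
A prepared dissonance that resolves downward by step — a suspension. (The same figure resolving upward would be a retardation.)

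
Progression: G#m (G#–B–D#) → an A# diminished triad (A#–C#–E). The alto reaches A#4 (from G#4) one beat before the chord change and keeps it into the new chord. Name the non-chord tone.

The harmony at that moment is G# minor triad (G#, B, D#); A#4 is not a chord tone.
It is approached by step up from G#4 and then sustained as the same pitch into the next harmony.
Arriving early and becoming a chord tone when the harmony changes — an anticipation.

A#4 is an anticipation.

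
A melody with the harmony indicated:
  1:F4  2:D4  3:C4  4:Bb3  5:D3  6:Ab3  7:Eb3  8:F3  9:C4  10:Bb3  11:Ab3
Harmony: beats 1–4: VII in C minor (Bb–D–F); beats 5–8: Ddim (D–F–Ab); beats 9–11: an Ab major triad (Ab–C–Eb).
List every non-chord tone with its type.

C4 (beat 3) — passing tone; Eb3 (beat 7) — appoggiatura; Bb3 (beat 10) — passing tone.

The harmony at that moment is Bb major triad (Bb, D, F); C4 is not a chord tone.
It is approached by step down from D4 and left by step down to Bb3.
Step in, step out in the same direction — a passing tone.
The harmony at that moment is D diminished triad (D, F, Ab); Eb3 is not a chord tone.
It is approached by leap down from Ab3 and left by step up to F3.
Leap in, step out — an appoggiatura.
The harmony at that moment is Ab major triad (Ab, C, Eb); Bb3 is not a chord tone.
It is approached by step down from C4 and left by step down to Ab3.
Step in, step out in the same direction — a passing tone.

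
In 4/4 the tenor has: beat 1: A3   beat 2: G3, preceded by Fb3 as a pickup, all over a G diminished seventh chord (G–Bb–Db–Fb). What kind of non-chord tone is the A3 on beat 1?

Appoggiatura.

The harmony at that moment is G diminished seventh chord (G, Bb, Db, Fb); A3 is not a chord tone.
It is approached by leap up from Fb3 and left by step down to G3.
Leap in, step out, metrically accented — an appoggiatura.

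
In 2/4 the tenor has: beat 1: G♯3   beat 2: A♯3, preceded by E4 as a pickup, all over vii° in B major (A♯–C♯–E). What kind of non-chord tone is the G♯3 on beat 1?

Appoggiatura.

The harmony at that moment is A♯ diminished triad (A♯, C♯, E); G♯3 is not a chord tone.
It is approached by leap down from E4 and left by step up to A♯3.
Leap in, step out, metrically accented — an appoggiatura.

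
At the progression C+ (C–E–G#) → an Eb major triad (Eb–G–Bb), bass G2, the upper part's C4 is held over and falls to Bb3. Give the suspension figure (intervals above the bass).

4–3 suspension.

At the second chord the bass is G2. The suspended C4 lies a fourth above the bass; after resolving down by step to Bb3, the interval above the bass becomes a third.
Suspension figures are named by those two intervals: 4–3.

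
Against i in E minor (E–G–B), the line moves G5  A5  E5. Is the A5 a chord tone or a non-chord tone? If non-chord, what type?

Non-chord tone — an escape tone.

The harmony at that moment is E minor triad (E, G, B); A5 is not a chord tone.
It is approached by step up from G5 and left by leap down to E5.
Step in, leap out — an escape tone.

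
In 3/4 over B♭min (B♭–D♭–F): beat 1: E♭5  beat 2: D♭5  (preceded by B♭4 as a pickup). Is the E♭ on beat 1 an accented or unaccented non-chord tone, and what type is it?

The harmony at that moment is B♭ minor triad (B♭, D♭, F); E♭5 is not a chord tone.
It is approached by leap up from B♭4 and left by step down to D♭5.
Leap in, step out — an appoggiatura.
It falls on the downbeat, so it is accented.

Accented appoggiatura.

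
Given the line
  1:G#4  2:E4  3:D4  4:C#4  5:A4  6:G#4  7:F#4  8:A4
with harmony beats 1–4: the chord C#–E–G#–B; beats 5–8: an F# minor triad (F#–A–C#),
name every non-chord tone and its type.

The harmony at that moment is C# minor seventh chord (C#, E, G#, B); D4 is not a chord tone.
It is approached by step down from E4 and left by step down to C#4.
Step in, step out in the same direction — a passing tone.
The harmony at that moment is F# minor triad (F#, A, C#); G#4 is not a chord tone.
It is approached by step down from A4 and left by step down to F#4.
Step in, step out in the same direction — a passing tone.

D4 (beat 3) — passing tone; G#4 (beat 6) — passing tone.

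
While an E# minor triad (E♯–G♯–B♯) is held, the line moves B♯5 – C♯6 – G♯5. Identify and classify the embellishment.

C♯6 is an escape tone.

The harmony at that moment is E♯ minor triad (E♯, G♯, B♯); C♯6 is not a chord tone.
It is approached by step up from B♯5 and left by leap down to G♯5.
Step in, leap out — an escape tone.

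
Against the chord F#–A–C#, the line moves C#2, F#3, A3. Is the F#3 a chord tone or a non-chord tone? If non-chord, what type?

Chord tone (the root of F# minor triad).

F# minor triad contains F#, A, C#; F# is the root, so it is a chord tone.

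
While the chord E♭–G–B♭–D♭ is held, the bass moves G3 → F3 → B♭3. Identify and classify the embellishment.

F3 is an escape tone.

The harmony at that moment is E♭ dominant seventh chord (E♭, G, B♭, D♭); F3 is not a chord tone.
It is approached by step down from G3 and left by leap up to B♭3.
Step in, leap out — an escape tone.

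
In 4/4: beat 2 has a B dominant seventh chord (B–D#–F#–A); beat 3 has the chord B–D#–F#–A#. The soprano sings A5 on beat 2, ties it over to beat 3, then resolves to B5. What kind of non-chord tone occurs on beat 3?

Retardation.

The harmony at that moment is B major seventh chord (B, D#, F#, A#); A5 is not a chord tone.
It is held over (the same pitch as the preceding A5) and left by step up to B5.
Held over from the previous chord and resolving up by step — a retardation.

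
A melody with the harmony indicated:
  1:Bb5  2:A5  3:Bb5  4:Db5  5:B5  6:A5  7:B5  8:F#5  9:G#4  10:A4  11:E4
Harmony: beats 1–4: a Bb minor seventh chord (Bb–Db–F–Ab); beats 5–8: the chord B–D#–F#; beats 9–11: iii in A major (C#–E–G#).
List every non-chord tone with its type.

The harmony at that moment is Bb minor seventh chord (Bb, Db, F, Ab); A5 is not a chord tone.
It is approached by step down from Bb5 and left by step up to Bb5.
Step away and step back to the same note — a neighbor tone (lower neighbor).
The harmony at that moment is B major triad (B, D#, F#); A5 is not a chord tone.
It is approached by step down from B5 and left by step up to B5.
Step away and step back to the same note — a neighbor tone (lower neighbor).
The harmony at that moment is C# minor triad (C#, E, G#); A4 is not a chord tone.
It is approached by step up from G#4 and left by leap down to E4.
Step in, leap out — an escape tone.

A5 (beat 2) — neighbor tone; A5 (beat 6) — neighbor tone; A4 (beat 10) — escape tone.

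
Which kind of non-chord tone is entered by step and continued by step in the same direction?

Passing tone.

Approach: by step. Departure: by step, continuing in the same direction.
Stepwise on both sides with no change of direction means the note fills in the space between two different chord tones — a passing tone. (Had it turned back to its starting note it would be a neighbor tone instead.)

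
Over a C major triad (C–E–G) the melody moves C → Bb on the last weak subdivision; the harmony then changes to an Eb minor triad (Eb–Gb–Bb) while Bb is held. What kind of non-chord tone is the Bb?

Bb is an anticipation.

The harmony at that moment is C major triad (C, E, G); Bb is not a chord tone.
It is approached by step down from C and then sustained as the same pitch into the next harmony.
Arriving early and becoming a chord tone when the harmony changes — an anticipation.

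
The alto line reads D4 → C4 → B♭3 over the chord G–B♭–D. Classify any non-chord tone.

C4 is a passing tone.

The harmony at that moment is G minor triad (G, B♭, D); C4 is not a chord tone.
It is approached by step down from D4 and left by step down to B♭3.
Step in, step out in the same direction — a passing tone.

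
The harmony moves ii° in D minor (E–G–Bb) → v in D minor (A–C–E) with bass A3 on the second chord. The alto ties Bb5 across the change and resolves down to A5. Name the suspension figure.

9–8 suspension.

At the second chord the bass is A3. The suspended Bb5 lies a ninth above the bass; after resolving down by step to A5, the interval above the bass becomes an octave.
Suspension figures are named by those two intervals: 9–8.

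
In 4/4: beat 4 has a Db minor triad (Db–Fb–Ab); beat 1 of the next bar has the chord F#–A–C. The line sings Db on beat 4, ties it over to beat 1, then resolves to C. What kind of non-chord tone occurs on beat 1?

The harmony at that moment is F# diminished triad (F#, A, C); Db is not a chord tone.
It is held over (the same pitch as the preceding Db) and left by step down to C.
Held over from the previous chord and resolving down by step — a suspension.

Suspension.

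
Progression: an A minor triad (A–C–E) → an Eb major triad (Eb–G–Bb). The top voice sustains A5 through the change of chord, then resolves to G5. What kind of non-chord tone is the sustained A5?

A5 is a suspension.

The harmony at that moment is Eb major triad (Eb, G, Bb); A5 is not a chord tone.
It is held over (the same pitch as the preceding A5) and left by step down to G5.
Held over from the previous chord and resolving down by step — a suspension.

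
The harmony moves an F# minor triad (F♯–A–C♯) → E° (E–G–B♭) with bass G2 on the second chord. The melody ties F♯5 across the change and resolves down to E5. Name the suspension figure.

7–6 suspension.

At the second chord the bass is G2. The suspended F♯5 lies a seventh above the bass; after resolving down by step to E5, the interval above the bass becomes a sixth.
Suspension figures are named by those two intervals: 7–6.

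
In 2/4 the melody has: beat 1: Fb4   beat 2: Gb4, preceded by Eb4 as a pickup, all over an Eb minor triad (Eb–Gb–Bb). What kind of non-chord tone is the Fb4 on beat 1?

Passing tone.

The harmony at that moment is Eb minor triad (Eb, Gb, Bb); Fb4 is not a chord tone.
It is approached by step up from Eb4 and left by step up to Gb4.
Step in, step out in the same direction — a passing tone.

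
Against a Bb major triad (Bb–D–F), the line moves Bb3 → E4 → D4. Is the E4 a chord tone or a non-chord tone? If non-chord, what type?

The harmony at that moment is Bb major triad (Bb, D, F); E4 is not a chord tone.
It is approached by leap up from Bb3 and left by step down to D4.
Leap in, step out — an appoggiatura.

Non-chord tone — an appoggiatura.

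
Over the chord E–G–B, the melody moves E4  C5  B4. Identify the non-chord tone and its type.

The harmony at that moment is E minor triad (E, G, B); C5 is not a chord tone.
It is approached by leap up from E4 and left by step down to B4.
Leap in, step out — an appoggiatura.

C5 is an appoggiatura.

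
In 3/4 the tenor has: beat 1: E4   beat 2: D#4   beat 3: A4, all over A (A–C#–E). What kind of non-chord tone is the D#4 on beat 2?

The harmony at that moment is A major triad (A, C#, E); D#4 is not a chord tone.
It is approached by step down from E4 and left by leap up to A4.
Step in, leap out, on a weak beat — an escape tone.

Escape tone.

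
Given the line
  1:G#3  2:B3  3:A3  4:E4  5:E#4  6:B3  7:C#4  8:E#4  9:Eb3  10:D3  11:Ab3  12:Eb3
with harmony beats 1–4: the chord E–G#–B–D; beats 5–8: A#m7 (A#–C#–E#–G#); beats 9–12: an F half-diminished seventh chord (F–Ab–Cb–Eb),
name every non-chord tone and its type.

A3 (beat 3) — escape tone; B3 (beat 6) — appoggiatura; D3 (beat 10) — escape tone.

The harmony at that moment is E dominant seventh chord (E, G#, B, D); A3 is not a chord tone.
It is approached by step down from B3 and left by leap up to E4.
Step in, leap out — an escape tone.
The harmony at that moment is A# minor seventh chord (A#, C#, E#, G#); B3 is not a chord tone.
It is approached by leap down from E#4 and left by step up to C#4.
Leap in, step out — an appoggiatura.
The harmony at that moment is F half-diminished seventh chord (F, Ab, Cb, Eb); D3 is not a chord tone.
It is approached by step down from Eb3 and left by leap up to Ab3.
Step in, leap out — an escape tone.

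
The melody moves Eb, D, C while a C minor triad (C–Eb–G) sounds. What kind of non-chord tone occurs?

D is a passing tone.

The harmony at that moment is C minor triad (C, Eb, G); D is not a chord tone.
It is approached by step down from Eb and left by step down to C.
Step in, step out in the same direction — a passing tone.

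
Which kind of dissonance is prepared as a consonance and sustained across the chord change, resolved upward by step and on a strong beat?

Retardation.

Approach: by preparation — the pitch is first a chord tone, then held (tied or repeated) while the harmony changes under it. Departure: up by step. Metric position: strong.
A prepared dissonance that resolves upward by step — a retardation. (The same figure resolving downward would be a suspension.)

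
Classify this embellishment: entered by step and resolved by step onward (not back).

Approach: by step. Departure: by step, continuing in the same direction.
Stepwise on both sides with no change of direction means the note fills in the space between two different chord tones — a passing tone. (Had it turned back to its starting note it would be a neighbor tone instead.)

Passing tone.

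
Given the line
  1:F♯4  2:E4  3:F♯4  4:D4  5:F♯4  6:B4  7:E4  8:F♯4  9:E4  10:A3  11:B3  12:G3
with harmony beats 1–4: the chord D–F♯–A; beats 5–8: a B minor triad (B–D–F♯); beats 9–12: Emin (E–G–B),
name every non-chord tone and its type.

E4 (beat 2) — neighbor tone; E4 (beat 7) — appoggiatura; A3 (beat 10) — appoggiatura.

The harmony at that moment is D major triad (D, F♯, A); E4 is not a chord tone.
It is approached by step down from F♯4 and left by step up to F♯4.
Step away and step back to the same note — a neighbor tone (lower neighbor).
The harmony at that moment is B minor triad (B, D, F♯); E4 is not a chord tone.
It is approached by leap down from B4 and left by step up to F♯4.
Leap in, step out — an appoggiatura.
The harmony at that moment is E minor triad (E, G, B); A3 is not a chord tone.
It is approached by leap down from E4 and left by step up to B3.
Leap in, step out — an appoggiatura.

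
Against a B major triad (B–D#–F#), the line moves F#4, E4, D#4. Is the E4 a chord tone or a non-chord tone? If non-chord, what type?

Non-chord tone — a passing tone.

The harmony at that moment is B major triad (B, D#, F#); E4 is not a chord tone.
It is approached by step down from F#4 and left by step down to D#4.
Step in, step out in the same direction — a passing tone.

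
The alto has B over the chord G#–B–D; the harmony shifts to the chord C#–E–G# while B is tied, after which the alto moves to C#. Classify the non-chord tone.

B is a retardation.

The harmony at that moment is C# minor triad (C#, E, G#); B is not a chord tone.
It is held over (the same pitch as the preceding B) and left by step up to C#.
Held over from the previous chord and resolving up by step — a retardation.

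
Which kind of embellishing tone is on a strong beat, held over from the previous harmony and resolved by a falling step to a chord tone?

Suspension.

Approach: by preparation — the pitch is first a chord tone, then held (tied or repeated) while the harmony changes under it. Departure: down by step. Metric position: strong.
A prepared dissonance that resolves downward by step — a suspension. (The same figure resolving upward would be a retardation.)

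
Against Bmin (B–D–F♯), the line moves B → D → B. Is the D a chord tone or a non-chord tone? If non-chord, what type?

Chord tone (the third of B minor triad).

B minor triad contains B, D, F♯; D is the third, so it is a chord tone.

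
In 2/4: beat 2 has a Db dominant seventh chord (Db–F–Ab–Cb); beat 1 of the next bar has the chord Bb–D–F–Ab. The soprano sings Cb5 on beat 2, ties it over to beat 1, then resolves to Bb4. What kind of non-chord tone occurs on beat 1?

The harmony at that moment is Bb dominant seventh chord (Bb, D, F, Ab); Cb5 is not a chord tone.
It is held over (the same pitch as the preceding Cb5) and left by step down to Bb4.
Held over from the previous chord and resolving down by step — a suspension.

Suspension.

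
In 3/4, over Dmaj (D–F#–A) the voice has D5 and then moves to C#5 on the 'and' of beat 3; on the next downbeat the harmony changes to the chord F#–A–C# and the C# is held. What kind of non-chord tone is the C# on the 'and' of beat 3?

Anticipation.

The harmony at that moment is D major triad (D, F#, A); C#5 is not a chord tone.
It is approached by step down from D5 and then sustained as the same pitch into the next harmony.
Arriving early and becoming a chord tone when the harmony changes — an anticipation.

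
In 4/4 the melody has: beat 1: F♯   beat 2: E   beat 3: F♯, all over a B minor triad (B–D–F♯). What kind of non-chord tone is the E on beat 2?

The harmony at that moment is B minor triad (B, D, F♯); E is not a chord tone.
It is approached by step down from F♯ and left by step up to F♯.
Step away and step back to the same note — a neighbor tone (lower neighbor).

Lower neighbor tone.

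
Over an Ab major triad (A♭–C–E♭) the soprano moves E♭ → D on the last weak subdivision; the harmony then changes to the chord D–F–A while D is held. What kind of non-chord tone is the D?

The harmony at that moment is A♭ major triad (A♭, C, E♭); D is not a chord tone.
It is approached by step down from E♭ and then sustained as the same pitch into the next harmony.
Arriving early and becoming a chord tone when the harmony changes — an anticipation.

D is an anticipation.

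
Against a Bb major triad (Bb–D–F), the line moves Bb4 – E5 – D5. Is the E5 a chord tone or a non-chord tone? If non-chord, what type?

Non-chord tone — an appoggiatura.

The harmony at that moment is Bb major triad (Bb, D, F); E5 is not a chord tone.
It is approached by leap up from Bb4 and left by step down to D5.
Leap in, step out — an appoggiatura.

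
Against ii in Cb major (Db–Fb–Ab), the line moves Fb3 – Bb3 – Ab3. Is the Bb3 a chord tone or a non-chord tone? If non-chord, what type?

Non-chord tone — an appoggiatura.

The harmony at that moment is Db minor triad (Db, Fb, Ab); Bb3 is not a chord tone.
It is approached by leap up from Fb3 and left by step down to Ab3.
Leap in, step out — an appoggiatura.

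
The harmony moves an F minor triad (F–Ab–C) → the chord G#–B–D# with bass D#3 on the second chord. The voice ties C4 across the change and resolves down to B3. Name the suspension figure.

At the second chord the bass is D#3. The suspended C4 lies a seventh above the bass; after resolving down by step to B3, the interval above the bass becomes a sixth.
Suspension figures are named by those two intervals: 7–6.

7–6 suspension.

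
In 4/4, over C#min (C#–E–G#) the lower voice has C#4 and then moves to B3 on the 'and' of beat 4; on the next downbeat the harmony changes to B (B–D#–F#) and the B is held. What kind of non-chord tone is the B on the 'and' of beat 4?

Anticipation.

The harmony at that moment is C# minor triad (C#, E, G#); B3 is not a chord tone.
It is approached by step down from C#4 and then sustained as the same pitch into the next harmony.
Arriving early and becoming a chord tone when the harmony changes — an anticipation.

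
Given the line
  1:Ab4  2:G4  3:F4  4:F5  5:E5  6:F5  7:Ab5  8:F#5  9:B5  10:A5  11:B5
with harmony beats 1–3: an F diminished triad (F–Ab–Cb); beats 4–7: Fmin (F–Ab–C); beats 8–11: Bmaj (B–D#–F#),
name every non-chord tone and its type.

G4 (beat 2) — passing tone; E5 (beat 5) — neighbor tone; A5 (beat 10) — neighbor tone.

The harmony at that moment is F diminished triad (F, Ab, Cb); G4 is not a chord tone.
It is approached by step down from Ab4 and left by step down to F4.
Step in, step out in the same direction — a passing tone.
The harmony at that moment is F minor triad (F, Ab, C); E5 is not a chord tone.
It is approached by step down from F5 and left by step up to F5.
Step away and step back to the same note — a neighbor tone (lower neighbor).
The harmony at that moment is B major triad (B, D#, F#); A5 is not a chord tone.
It is approached by step down from B5 and left by step up to B5.
Step away and step back to the same note — a neighbor tone (lower neighbor).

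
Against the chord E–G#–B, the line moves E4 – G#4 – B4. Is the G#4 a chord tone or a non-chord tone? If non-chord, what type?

E major triad contains E, G#, B; G# is the third, so it is a chord tone.

Chord tone (the third of E major triad).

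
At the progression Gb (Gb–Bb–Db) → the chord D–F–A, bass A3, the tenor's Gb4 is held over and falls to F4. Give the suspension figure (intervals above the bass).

7–6 suspension.

At the second chord the bass is A3. The suspended Gb4 lies a seventh above the bass; after resolving down by step to F4, the interval above the bass becomes a sixth.
Suspension figures are named by those two intervals: 7–6.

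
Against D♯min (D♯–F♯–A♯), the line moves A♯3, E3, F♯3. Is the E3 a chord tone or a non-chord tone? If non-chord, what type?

Non-chord tone — an appoggiatura.

The harmony at that moment is D♯ minor triad (D♯, F♯, A♯); E3 is not a chord tone.
It is approached by leap down from A♯3 and left by step up to F♯3.
Leap in, step out — an appoggiatura.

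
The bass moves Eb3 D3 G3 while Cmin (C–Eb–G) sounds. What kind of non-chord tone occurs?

D3 is an escape tone.

The harmony at that moment is C minor triad (C, Eb, G); D3 is not a chord tone.
It is approached by step down from Eb3 and left by leap up to G3.
Step in, leap out — an escape tone.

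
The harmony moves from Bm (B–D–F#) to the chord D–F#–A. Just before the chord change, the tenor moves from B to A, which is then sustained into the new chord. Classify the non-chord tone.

A is an anticipation.

The harmony at that moment is B minor triad (B, D, F#); A is not a chord tone.
It is approached by step down from B and then sustained as the same pitch into the next harmony.
Arriving early and becoming a chord tone when the harmony changes — an anticipation.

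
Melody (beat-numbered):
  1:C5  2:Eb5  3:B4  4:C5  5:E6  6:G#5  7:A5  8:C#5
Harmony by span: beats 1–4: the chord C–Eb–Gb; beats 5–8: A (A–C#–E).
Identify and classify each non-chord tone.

The harmony at that moment is C diminished triad (C, Eb, Gb); B4 is not a chord tone.
It is approached by leap down from Eb5 and left by step up to C5.
Leap in, step out — an appoggiatura.
The harmony at that moment is A major triad (A, C#, E); G#5 is not a chord tone.
It is approached by leap down from E6 and left by step up to A5.
Leap in, step out — an appoggiatura.

B4 (beat 3) — appoggiatura; G#5 (beat 6) — appoggiatura.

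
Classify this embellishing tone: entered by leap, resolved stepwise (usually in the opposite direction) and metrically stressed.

Appoggiatura.

Approach: by leap. Departure: by step. Metric position: strong.
Leap in, step out, in a metrically strong position — an appoggiatura. (It is the mirror image of the escape tone, which steps in and leaps out from a weak position.)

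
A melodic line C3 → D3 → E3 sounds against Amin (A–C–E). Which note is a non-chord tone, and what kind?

D3 is a passing tone.

The harmony at that moment is A minor triad (A, C, E); D3 is not a chord tone.
It is approached by step up from C3 and left by step up to E3.
Step in, step out in the same direction — a passing tone.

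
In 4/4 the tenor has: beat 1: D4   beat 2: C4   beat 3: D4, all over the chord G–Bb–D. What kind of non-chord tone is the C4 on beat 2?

The harmony at that moment is G minor triad (G, Bb, D); C4 is not a chord tone.
It is approached by step down from D4 and left by step up to D4.
Step away and step back to the same note — a neighbor tone (lower neighbor).

Lower neighbor tone.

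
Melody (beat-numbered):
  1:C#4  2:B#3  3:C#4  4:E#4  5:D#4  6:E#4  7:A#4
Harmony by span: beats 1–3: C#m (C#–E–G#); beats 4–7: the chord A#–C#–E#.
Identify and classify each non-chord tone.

The harmony at that moment is C# minor triad (C#, E, G#); B#3 is not a chord tone.
It is approached by step down from C#4 and left by step up to C#4.
Step away and step back to the same note — a neighbor tone (lower neighbor).
The harmony at that moment is A# minor triad (A#, C#, E#); D#4 is not a chord tone.
It is approached by step down from E#4 and left by step up to E#4.
Step away and step back to the same note — a neighbor tone (lower neighbor).

B#3 (beat 2) — neighbor tone; D#4 (beat 5) — neighbor tone.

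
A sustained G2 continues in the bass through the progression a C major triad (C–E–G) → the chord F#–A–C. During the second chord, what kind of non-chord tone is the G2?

The harmony at that moment is F# diminished triad (F#, A, C); G2 is not a chord tone.
It is held over (the same pitch as the preceding G2) and then sustained as the same pitch into the next harmony.
Sustained through a change of harmony — a pedal tone.

Pedal tone (pedal point).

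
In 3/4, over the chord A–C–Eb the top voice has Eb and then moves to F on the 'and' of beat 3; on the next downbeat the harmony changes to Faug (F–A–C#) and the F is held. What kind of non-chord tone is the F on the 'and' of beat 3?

The harmony at that moment is A diminished triad (A, C, Eb); F is not a chord tone.
It is approached by step up from Eb and then sustained as the same pitch into the next harmony.
Arriving early and becoming a chord tone when the harmony changes — an anticipation.

Anticipation.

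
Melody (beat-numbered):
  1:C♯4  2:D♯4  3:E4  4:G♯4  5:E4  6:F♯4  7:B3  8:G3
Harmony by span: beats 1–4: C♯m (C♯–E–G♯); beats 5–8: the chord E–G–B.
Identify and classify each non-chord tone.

The harmony at that moment is C♯ minor triad (C♯, E, G♯); D♯4 is not a chord tone.
It is approached by step up from C♯4 and left by step up to E4.
Step in, step out in the same direction — a passing tone.
The harmony at that moment is E minor triad (E, G, B); F♯4 is not a chord tone.
It is approached by step up from E4 and left by leap down to B3.
Step in, leap out — an escape tone.

D♯4 (beat 2) — passing tone; F♯4 (beat 6) — escape tone.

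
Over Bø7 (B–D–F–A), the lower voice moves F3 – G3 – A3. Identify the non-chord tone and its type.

G3 is a passing tone.

The harmony at that moment is B half-diminished seventh chord (B, D, F, A); G3 is not a chord tone.
It is approached by step up from F3 and left by step up to A3.
Step in, step out in the same direction — a passing tone.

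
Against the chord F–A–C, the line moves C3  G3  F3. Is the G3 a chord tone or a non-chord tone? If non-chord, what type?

The harmony at that moment is F major triad (F, A, C); G3 is not a chord tone.
It is approached by leap up from C3 and left by step down to F3.
Leap in, step out — an appoggiatura.

Non-chord tone — an appoggiatura.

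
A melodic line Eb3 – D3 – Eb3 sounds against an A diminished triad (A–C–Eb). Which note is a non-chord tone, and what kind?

The harmony at that moment is A diminished triad (A, C, Eb); D3 is not a chord tone.
It is approached by step down from Eb3 and left by step up to Eb3.
Step away and step back to the same note — a neighbor tone (lower neighbor).

D3 is a neighbor tone.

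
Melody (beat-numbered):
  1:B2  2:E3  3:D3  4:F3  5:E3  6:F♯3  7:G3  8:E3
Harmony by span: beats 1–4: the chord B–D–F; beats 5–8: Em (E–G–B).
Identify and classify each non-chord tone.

E3 (beat 2) — appoggiatura; F♯3 (beat 6) — passing tone.

The harmony at that moment is B diminished triad (B, D, F); E3 is not a chord tone.
It is approached by leap up from B2 and left by step down to D3.
Leap in, step out — an appoggiatura.
The harmony at that moment is E minor triad (E, G, B); F♯3 is not a chord tone.
It is approached by step up from E3 and left by step up to G3.
Step in, step out in the same direction — a passing tone.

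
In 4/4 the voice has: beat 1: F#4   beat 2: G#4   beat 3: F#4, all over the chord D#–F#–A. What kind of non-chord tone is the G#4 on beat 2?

Upper neighbor tone.

The harmony at that moment is D# diminished triad (D#, F#, A); G#4 is not a chord tone.
It is approached by step up from F#4 and left by step down to F#4.
Step away and step back to the same note — a neighbor tone (upper neighbor).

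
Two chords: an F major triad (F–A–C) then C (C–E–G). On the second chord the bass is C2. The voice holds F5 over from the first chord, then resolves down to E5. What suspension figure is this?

At the second chord the bass is C2. The suspended F5 lies a fourth above the bass; after resolving down by step to E5, the interval above the bass becomes a third.
Suspension figures are named by those two intervals: 4–3.

4–3 suspension.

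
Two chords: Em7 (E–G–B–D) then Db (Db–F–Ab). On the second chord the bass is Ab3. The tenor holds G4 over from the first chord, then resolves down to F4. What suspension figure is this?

At the second chord the bass is Ab3. The suspended G4 lies a seventh above the bass; after resolving down by step to F4, the interval above the bass becomes a sixth.
Suspension figures are named by those two intervals: 7–6.

7–6 suspension.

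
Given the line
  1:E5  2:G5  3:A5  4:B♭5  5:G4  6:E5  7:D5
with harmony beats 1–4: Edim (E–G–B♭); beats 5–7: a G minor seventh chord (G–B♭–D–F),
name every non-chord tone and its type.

The harmony at that moment is E diminished triad (E, G, B♭); A5 is not a chord tone.
It is approached by step up from G5 and left by step up to B♭5.
Step in, step out in the same direction — a passing tone.
The harmony at that moment is G minor seventh chord (G, B♭, D, F); E5 is not a chord tone.
It is approached by leap up from G4 and left by step down to D5.
Leap in, step out — an appoggiatura.

A5 (beat 3) — passing tone; E5 (beat 6) — appoggiatura.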